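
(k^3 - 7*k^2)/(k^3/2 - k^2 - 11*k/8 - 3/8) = 8*k^2*(7 - k)/(-4*k^3 + 8*k^2 + 11*k + 3)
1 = 1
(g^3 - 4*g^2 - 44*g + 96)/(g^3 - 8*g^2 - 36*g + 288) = (g - 2)/(g - 6)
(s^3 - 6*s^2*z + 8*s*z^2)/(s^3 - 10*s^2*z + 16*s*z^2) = (-s + 4*z)/(-s + 8*z)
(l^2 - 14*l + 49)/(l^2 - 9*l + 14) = (l - 7)/(l - 2)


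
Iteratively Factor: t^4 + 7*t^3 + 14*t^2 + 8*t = (t + 1)*(t^3 + 6*t^2 + 8*t) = (t + 1)*(t + 2)*(t^2 + 4*t) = t*(t + 1)*(t + 2)*(t + 4)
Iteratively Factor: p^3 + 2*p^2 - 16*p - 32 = (p + 2)*(p^2 - 16) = (p - 4)*(p + 2)*(p + 4)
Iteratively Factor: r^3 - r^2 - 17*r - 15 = (r - 5)*(r^2 + 4*r + 3) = (r - 5)*(r + 3)*(r + 1)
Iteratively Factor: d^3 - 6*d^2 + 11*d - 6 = (d - 1)*(d^2 - 5*d + 6) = (d - 3)*(d - 1)*(d - 2)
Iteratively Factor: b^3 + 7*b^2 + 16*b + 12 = (b + 2)*(b^2 + 5*b + 6) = (b + 2)^2*(b + 3)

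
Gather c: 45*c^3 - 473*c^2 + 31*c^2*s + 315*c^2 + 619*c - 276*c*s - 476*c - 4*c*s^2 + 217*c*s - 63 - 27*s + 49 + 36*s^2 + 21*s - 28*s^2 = 45*c^3 + c^2*(31*s - 158) + c*(-4*s^2 - 59*s + 143) + 8*s^2 - 6*s - 14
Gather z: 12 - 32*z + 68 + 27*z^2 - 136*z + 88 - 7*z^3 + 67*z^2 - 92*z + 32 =-7*z^3 + 94*z^2 - 260*z + 200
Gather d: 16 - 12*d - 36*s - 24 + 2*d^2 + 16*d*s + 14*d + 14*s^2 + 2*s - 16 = 2*d^2 + d*(16*s + 2) + 14*s^2 - 34*s - 24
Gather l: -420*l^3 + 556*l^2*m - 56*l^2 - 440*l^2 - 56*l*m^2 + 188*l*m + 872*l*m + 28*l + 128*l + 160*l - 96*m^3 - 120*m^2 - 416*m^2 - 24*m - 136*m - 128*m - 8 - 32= -420*l^3 + l^2*(556*m - 496) + l*(-56*m^2 + 1060*m + 316) - 96*m^3 - 536*m^2 - 288*m - 40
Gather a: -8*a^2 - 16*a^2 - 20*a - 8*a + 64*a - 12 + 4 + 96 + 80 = -24*a^2 + 36*a + 168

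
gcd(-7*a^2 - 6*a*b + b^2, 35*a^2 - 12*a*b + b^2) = 7*a - b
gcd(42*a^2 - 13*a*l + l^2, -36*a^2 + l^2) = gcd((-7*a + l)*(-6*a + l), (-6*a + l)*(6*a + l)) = 6*a - l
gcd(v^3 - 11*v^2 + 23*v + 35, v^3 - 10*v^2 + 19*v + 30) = v^2 - 4*v - 5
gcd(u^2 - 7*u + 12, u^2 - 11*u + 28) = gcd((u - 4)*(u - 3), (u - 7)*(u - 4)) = u - 4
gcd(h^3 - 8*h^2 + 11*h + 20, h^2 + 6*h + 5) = h + 1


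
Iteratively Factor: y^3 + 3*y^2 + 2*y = (y + 2)*(y^2 + y) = y*(y + 2)*(y + 1)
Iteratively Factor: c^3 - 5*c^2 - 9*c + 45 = (c - 5)*(c^2 - 9) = (c - 5)*(c + 3)*(c - 3)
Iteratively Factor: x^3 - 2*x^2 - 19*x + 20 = (x - 5)*(x^2 + 3*x - 4) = (x - 5)*(x - 1)*(x + 4)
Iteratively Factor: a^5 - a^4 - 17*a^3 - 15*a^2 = (a + 1)*(a^4 - 2*a^3 - 15*a^2) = (a - 5)*(a + 1)*(a^3 + 3*a^2) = a*(a - 5)*(a + 1)*(a^2 + 3*a) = a^2*(a - 5)*(a + 1)*(a + 3)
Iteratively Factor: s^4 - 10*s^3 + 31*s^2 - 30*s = (s - 5)*(s^3 - 5*s^2 + 6*s) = s*(s - 5)*(s^2 - 5*s + 6) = s*(s - 5)*(s - 3)*(s - 2)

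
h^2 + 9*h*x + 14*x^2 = (h + 2*x)*(h + 7*x)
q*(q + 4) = q^2 + 4*q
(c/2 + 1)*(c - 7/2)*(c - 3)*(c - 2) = c^4/2 - 13*c^3/4 + 13*c^2/4 + 13*c - 21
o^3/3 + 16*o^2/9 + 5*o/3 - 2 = (o/3 + 1)*(o - 2/3)*(o + 3)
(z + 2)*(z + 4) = z^2 + 6*z + 8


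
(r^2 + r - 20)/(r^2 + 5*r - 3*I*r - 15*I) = (r - 4)/(r - 3*I)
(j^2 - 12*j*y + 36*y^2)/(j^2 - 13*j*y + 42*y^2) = (-j + 6*y)/(-j + 7*y)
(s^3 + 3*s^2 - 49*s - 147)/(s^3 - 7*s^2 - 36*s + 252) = (s^2 + 10*s + 21)/(s^2 - 36)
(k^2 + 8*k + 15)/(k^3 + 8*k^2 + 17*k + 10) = (k + 3)/(k^2 + 3*k + 2)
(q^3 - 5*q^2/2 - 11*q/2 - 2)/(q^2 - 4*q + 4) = (2*q^3 - 5*q^2 - 11*q - 4)/(2*(q^2 - 4*q + 4))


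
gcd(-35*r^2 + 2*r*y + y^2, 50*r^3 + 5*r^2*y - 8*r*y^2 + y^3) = -5*r + y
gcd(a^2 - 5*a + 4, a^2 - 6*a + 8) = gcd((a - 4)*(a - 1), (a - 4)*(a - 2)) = a - 4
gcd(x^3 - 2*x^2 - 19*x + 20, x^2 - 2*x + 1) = x - 1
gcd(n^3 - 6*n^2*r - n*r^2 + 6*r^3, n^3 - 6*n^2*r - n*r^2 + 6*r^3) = n^3 - 6*n^2*r - n*r^2 + 6*r^3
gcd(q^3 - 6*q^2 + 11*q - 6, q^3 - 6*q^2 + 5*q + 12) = q - 3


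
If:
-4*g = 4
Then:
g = -1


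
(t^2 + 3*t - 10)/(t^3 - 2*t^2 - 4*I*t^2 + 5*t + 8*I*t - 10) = (t + 5)/(t^2 - 4*I*t + 5)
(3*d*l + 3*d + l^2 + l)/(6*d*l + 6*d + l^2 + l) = (3*d + l)/(6*d + l)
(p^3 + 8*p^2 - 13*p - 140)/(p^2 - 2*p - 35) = (p^2 + 3*p - 28)/(p - 7)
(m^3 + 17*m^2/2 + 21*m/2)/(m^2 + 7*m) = m + 3/2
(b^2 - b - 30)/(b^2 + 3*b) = (b^2 - b - 30)/(b*(b + 3))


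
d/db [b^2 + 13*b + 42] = 2*b + 13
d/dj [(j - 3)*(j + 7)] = 2*j + 4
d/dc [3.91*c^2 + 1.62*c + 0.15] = 7.82*c + 1.62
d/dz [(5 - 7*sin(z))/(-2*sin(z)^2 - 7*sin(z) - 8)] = (-14*sin(z)^2 + 20*sin(z) + 91)*cos(z)/(7*sin(z) - cos(2*z) + 9)^2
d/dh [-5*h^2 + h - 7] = 1 - 10*h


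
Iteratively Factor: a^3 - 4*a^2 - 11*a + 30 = (a + 3)*(a^2 - 7*a + 10) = (a - 5)*(a + 3)*(a - 2)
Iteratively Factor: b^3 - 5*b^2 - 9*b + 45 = (b - 5)*(b^2 - 9) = (b - 5)*(b - 3)*(b + 3)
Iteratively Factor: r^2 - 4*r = (r - 4)*(r)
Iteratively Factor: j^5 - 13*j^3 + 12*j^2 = (j + 4)*(j^4 - 4*j^3 + 3*j^2) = j*(j + 4)*(j^3 - 4*j^2 + 3*j) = j^2*(j + 4)*(j^2 - 4*j + 3) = j^2*(j - 1)*(j + 4)*(j - 3)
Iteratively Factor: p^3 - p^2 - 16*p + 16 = (p - 1)*(p^2 - 16) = (p - 4)*(p - 1)*(p + 4)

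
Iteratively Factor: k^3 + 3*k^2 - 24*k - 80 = (k + 4)*(k^2 - k - 20) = (k + 4)^2*(k - 5)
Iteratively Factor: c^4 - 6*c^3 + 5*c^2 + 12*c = (c + 1)*(c^3 - 7*c^2 + 12*c) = c*(c + 1)*(c^2 - 7*c + 12) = c*(c - 3)*(c + 1)*(c - 4)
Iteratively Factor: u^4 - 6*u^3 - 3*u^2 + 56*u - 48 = (u - 4)*(u^3 - 2*u^2 - 11*u + 12) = (u - 4)*(u + 3)*(u^2 - 5*u + 4) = (u - 4)*(u - 1)*(u + 3)*(u - 4)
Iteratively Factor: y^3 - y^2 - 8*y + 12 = (y + 3)*(y^2 - 4*y + 4) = (y - 2)*(y + 3)*(y - 2)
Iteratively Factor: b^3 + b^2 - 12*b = (b - 3)*(b^2 + 4*b) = b*(b - 3)*(b + 4)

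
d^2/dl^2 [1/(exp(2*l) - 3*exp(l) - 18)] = ((3 - 4*exp(l))*(-exp(2*l) + 3*exp(l) + 18) - 2*(2*exp(l) - 3)^2*exp(l))*exp(l)/(-exp(2*l) + 3*exp(l) + 18)^3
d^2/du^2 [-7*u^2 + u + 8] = -14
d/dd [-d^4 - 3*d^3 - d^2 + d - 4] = -4*d^3 - 9*d^2 - 2*d + 1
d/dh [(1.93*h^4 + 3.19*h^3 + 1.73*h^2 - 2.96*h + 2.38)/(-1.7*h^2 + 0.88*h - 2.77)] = (-6.562*h^5 - 0.327799999999998*h^4 - 15.77*h^3 - 30.0185*h^2 - 1.4922*h + 6.1048)/(2.89*h^4 - 2.992*h^3 + 10.1924*h^2 - 4.8752*h + 7.6729)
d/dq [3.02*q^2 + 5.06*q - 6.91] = 6.04*q + 5.06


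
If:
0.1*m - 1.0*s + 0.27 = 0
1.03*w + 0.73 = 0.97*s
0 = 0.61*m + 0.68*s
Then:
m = -0.27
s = 0.24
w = -0.48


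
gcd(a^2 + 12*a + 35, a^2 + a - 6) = 1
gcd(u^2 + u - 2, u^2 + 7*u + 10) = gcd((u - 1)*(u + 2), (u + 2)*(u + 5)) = u + 2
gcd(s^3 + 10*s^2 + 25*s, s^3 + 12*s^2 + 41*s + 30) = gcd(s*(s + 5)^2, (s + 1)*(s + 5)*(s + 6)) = s + 5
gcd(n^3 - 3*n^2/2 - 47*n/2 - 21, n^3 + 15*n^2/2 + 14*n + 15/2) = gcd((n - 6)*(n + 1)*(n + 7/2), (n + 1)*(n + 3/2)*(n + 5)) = n + 1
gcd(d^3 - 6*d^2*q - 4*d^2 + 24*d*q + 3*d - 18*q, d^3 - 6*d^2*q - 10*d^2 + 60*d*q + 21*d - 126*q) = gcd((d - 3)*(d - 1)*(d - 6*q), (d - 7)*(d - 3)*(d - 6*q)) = -d^2 + 6*d*q + 3*d - 18*q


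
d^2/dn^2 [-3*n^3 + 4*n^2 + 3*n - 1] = 8 - 18*n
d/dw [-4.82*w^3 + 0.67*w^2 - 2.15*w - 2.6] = -14.46*w^2 + 1.34*w - 2.15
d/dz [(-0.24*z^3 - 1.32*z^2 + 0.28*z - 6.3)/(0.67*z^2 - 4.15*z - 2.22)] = (-0.1608*z^4 + 1.992*z^3 + 6.8888*z^2 + 14.3028*z - 26.7666)/(0.4489*z^4 - 5.561*z^3 + 14.2477*z^2 + 18.426*z + 4.9284)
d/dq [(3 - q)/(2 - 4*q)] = 5/(2*(4*q^2 - 4*q + 1))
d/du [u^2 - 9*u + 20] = 2*u - 9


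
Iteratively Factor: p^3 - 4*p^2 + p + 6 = (p - 2)*(p^2 - 2*p - 3) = (p - 2)*(p + 1)*(p - 3)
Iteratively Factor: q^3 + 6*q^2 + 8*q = (q + 2)*(q^2 + 4*q) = (q + 2)*(q + 4)*(q)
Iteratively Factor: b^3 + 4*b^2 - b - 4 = (b + 4)*(b^2 - 1) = (b - 1)*(b + 4)*(b + 1)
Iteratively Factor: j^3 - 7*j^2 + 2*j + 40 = (j - 4)*(j^2 - 3*j - 10) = (j - 4)*(j + 2)*(j - 5)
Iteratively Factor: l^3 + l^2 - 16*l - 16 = (l - 4)*(l^2 + 5*l + 4) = (l - 4)*(l + 4)*(l + 1)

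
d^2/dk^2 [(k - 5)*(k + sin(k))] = (5 - k)*sin(k) + 2*cos(k) + 2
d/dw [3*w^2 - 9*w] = 6*w - 9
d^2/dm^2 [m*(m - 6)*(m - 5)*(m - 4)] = 12*m^2 - 90*m + 148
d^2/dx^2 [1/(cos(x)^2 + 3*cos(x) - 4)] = (-4*sin(x)^4 + 27*sin(x)^2 - 3*cos(x)/4 - 9*cos(3*x)/4 + 3)/((cos(x) - 1)^3*(cos(x) + 4)^3)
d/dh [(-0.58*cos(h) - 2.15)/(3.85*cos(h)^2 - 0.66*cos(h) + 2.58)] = (-2.233*cos(h)^2 - 16.555*cos(h) + 2.9154)*sin(h)/(14.8225*cos(h)^4 - 5.082*cos(h)^3 + 20.3016*cos(h)^2 - 3.4056*cos(h) + 6.6564)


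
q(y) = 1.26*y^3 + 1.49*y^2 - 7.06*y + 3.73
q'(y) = 3.78*y^2 + 2.98*y - 7.06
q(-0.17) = 4.97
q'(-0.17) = -7.46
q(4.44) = 112.04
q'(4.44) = 80.69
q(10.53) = 1565.75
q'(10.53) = 443.45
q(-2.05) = 13.61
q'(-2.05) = 2.72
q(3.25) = 39.78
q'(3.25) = 42.55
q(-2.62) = 9.79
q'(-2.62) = 11.08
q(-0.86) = 10.10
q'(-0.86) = -6.83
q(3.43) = 47.89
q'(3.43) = 47.63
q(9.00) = 979.42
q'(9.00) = 325.94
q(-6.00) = -172.43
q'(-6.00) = 111.14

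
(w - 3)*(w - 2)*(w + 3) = w^3 - 2*w^2 - 9*w + 18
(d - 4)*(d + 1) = d^2 - 3*d - 4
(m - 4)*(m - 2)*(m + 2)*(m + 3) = m^4 - m^3 - 16*m^2 + 4*m + 48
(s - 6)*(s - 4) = s^2 - 10*s + 24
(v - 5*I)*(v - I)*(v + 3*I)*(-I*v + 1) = -I*v^4 - 2*v^3 - 16*I*v^2 - 2*v - 15*I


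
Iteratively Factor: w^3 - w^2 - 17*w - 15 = (w + 1)*(w^2 - 2*w - 15) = (w - 5)*(w + 1)*(w + 3)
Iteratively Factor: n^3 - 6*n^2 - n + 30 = (n + 2)*(n^2 - 8*n + 15) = (n - 5)*(n + 2)*(n - 3)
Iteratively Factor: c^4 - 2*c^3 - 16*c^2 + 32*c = (c + 4)*(c^3 - 6*c^2 + 8*c) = (c - 4)*(c + 4)*(c^2 - 2*c) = c*(c - 4)*(c + 4)*(c - 2)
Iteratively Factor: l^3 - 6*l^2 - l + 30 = (l - 5)*(l^2 - l - 6) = (l - 5)*(l - 3)*(l + 2)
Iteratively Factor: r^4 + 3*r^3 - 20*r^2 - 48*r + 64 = (r - 4)*(r^3 + 7*r^2 + 8*r - 16) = (r - 4)*(r + 4)*(r^2 + 3*r - 4) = (r - 4)*(r - 1)*(r + 4)*(r + 4)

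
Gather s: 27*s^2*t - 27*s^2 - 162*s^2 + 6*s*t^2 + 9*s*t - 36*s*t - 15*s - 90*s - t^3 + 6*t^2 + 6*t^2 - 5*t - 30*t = s^2*(27*t - 189) + s*(6*t^2 - 27*t - 105) - t^3 + 12*t^2 - 35*t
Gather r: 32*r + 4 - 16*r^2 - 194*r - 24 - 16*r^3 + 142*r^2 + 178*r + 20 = -16*r^3 + 126*r^2 + 16*r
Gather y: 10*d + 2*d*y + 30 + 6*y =10*d + y*(2*d + 6) + 30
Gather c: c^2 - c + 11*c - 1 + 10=c^2 + 10*c + 9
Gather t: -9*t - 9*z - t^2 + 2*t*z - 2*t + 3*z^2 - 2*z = -t^2 + t*(2*z - 11) + 3*z^2 - 11*z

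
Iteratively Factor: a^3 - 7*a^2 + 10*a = (a)*(a^2 - 7*a + 10) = a*(a - 5)*(a - 2)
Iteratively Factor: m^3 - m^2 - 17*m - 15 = (m + 3)*(m^2 - 4*m - 5) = (m + 1)*(m + 3)*(m - 5)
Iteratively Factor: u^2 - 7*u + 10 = (u - 5)*(u - 2)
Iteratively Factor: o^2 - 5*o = (o - 5)*(o)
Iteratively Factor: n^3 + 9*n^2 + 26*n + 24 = (n + 4)*(n^2 + 5*n + 6) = (n + 2)*(n + 4)*(n + 3)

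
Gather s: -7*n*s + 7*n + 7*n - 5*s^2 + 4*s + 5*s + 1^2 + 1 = 14*n - 5*s^2 + s*(9 - 7*n) + 2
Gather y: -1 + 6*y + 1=6*y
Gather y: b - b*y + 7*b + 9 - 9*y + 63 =8*b + y*(-b - 9) + 72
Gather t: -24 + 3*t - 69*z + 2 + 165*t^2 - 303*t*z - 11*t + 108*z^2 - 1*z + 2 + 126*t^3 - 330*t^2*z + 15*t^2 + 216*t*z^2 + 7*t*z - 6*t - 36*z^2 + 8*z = 126*t^3 + t^2*(180 - 330*z) + t*(216*z^2 - 296*z - 14) + 72*z^2 - 62*z - 20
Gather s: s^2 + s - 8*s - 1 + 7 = s^2 - 7*s + 6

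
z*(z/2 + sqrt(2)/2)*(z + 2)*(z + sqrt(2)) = z^4/2 + z^3 + sqrt(2)*z^3 + z^2 + 2*sqrt(2)*z^2 + 2*z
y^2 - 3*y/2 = y*(y - 3/2)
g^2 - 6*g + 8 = (g - 4)*(g - 2)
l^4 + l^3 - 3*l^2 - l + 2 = (l - 1)^2*(l + 1)*(l + 2)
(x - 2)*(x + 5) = x^2 + 3*x - 10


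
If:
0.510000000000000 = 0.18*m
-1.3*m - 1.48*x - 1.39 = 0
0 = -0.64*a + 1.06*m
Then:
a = 4.69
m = 2.83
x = -3.43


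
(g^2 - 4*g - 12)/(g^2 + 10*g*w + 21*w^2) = (g^2 - 4*g - 12)/(g^2 + 10*g*w + 21*w^2)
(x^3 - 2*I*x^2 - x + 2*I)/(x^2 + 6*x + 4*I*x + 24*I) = (x^3 - 2*I*x^2 - x + 2*I)/(x^2 + x*(6 + 4*I) + 24*I)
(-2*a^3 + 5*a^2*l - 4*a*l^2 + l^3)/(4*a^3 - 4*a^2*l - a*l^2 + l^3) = (-a + l)/(2*a + l)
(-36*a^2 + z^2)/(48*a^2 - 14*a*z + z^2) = (6*a + z)/(-8*a + z)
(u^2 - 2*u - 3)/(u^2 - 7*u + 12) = (u + 1)/(u - 4)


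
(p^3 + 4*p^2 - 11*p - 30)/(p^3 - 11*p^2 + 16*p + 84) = (p^2 + 2*p - 15)/(p^2 - 13*p + 42)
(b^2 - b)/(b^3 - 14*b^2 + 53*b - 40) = b/(b^2 - 13*b + 40)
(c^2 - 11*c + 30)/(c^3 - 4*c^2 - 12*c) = (c - 5)/(c*(c + 2))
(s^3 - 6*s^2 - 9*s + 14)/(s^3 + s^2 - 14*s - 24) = (s^2 - 8*s + 7)/(s^2 - s - 12)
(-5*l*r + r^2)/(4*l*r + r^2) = (-5*l + r)/(4*l + r)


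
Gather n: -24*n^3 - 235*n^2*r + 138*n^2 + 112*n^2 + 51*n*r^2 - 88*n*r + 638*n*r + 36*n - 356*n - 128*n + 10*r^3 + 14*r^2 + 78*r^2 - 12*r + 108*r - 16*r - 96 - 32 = -24*n^3 + n^2*(250 - 235*r) + n*(51*r^2 + 550*r - 448) + 10*r^3 + 92*r^2 + 80*r - 128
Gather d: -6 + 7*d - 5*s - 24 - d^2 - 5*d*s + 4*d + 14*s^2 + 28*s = -d^2 + d*(11 - 5*s) + 14*s^2 + 23*s - 30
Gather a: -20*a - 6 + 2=-20*a - 4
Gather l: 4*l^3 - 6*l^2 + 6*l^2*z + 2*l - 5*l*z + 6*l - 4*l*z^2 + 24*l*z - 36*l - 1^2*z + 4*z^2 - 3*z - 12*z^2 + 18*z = 4*l^3 + l^2*(6*z - 6) + l*(-4*z^2 + 19*z - 28) - 8*z^2 + 14*z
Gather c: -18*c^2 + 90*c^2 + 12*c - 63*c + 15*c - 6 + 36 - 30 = 72*c^2 - 36*c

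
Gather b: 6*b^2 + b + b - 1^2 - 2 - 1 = 6*b^2 + 2*b - 4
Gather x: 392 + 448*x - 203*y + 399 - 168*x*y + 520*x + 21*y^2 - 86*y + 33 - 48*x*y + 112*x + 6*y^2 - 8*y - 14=x*(1080 - 216*y) + 27*y^2 - 297*y + 810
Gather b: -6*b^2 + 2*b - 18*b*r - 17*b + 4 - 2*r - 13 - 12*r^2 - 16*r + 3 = -6*b^2 + b*(-18*r - 15) - 12*r^2 - 18*r - 6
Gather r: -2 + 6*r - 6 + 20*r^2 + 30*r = 20*r^2 + 36*r - 8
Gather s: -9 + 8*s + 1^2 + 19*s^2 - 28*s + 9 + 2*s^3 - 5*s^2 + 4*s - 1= 2*s^3 + 14*s^2 - 16*s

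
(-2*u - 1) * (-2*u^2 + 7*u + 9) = 4*u^3 - 12*u^2 - 25*u - 9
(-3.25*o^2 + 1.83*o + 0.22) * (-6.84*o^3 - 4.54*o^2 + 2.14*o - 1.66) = 22.23*o^5 + 2.2378*o^4 - 16.768*o^3 + 8.3124*o^2 - 2.567*o - 0.3652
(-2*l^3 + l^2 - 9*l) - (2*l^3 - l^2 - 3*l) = -4*l^3 + 2*l^2 - 6*l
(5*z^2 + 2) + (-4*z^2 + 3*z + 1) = z^2 + 3*z + 3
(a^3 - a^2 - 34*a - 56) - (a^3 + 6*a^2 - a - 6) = -7*a^2 - 33*a - 50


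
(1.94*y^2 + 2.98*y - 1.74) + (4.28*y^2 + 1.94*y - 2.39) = 6.22*y^2 + 4.92*y - 4.13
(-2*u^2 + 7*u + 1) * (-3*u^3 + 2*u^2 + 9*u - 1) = 6*u^5 - 25*u^4 - 7*u^3 + 67*u^2 + 2*u - 1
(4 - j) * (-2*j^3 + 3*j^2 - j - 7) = 2*j^4 - 11*j^3 + 13*j^2 + 3*j - 28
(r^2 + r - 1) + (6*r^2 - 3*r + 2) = 7*r^2 - 2*r + 1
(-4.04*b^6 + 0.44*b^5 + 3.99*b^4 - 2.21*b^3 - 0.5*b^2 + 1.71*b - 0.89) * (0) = 0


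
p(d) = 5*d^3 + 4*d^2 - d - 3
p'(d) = 15*d^2 + 8*d - 1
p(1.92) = 45.22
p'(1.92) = 69.66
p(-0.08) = -2.90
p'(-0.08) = -1.54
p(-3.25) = -129.14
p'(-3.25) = 131.44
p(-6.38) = -1132.27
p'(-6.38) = 558.53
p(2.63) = 112.99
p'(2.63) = 123.79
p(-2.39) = -46.02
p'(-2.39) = 65.56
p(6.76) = 1717.61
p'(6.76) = 738.54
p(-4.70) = -429.06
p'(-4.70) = 292.75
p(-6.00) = -933.00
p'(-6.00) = 491.00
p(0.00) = -3.00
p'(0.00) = -1.00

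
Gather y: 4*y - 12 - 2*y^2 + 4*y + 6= -2*y^2 + 8*y - 6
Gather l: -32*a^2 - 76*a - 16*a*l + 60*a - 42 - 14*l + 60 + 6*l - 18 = -32*a^2 - 16*a + l*(-16*a - 8)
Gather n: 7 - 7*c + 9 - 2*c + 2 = 18 - 9*c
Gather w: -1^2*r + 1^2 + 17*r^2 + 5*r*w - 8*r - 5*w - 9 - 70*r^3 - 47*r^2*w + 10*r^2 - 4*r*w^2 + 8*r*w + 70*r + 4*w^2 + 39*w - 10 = -70*r^3 + 27*r^2 + 61*r + w^2*(4 - 4*r) + w*(-47*r^2 + 13*r + 34) - 18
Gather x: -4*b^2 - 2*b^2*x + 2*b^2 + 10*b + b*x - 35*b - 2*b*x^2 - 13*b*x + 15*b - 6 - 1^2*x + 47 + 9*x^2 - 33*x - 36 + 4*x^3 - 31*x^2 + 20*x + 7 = -2*b^2 - 10*b + 4*x^3 + x^2*(-2*b - 22) + x*(-2*b^2 - 12*b - 14) + 12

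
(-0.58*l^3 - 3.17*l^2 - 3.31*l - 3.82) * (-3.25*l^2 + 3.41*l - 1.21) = 1.885*l^5 + 8.3247*l^4 + 0.649600000000001*l^3 + 4.9636*l^2 - 9.0211*l + 4.6222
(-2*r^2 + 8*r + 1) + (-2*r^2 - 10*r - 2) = -4*r^2 - 2*r - 1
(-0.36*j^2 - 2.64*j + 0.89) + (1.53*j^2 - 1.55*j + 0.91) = 1.17*j^2 - 4.19*j + 1.8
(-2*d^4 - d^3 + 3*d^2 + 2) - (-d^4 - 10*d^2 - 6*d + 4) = -d^4 - d^3 + 13*d^2 + 6*d - 2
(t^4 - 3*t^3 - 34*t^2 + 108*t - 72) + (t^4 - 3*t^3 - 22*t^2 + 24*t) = 2*t^4 - 6*t^3 - 56*t^2 + 132*t - 72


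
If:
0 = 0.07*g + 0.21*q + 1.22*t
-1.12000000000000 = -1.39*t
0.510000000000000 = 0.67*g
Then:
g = 0.76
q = -4.93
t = 0.81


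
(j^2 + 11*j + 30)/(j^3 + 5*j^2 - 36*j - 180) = 1/(j - 6)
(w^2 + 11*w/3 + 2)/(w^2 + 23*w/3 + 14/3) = (w + 3)/(w + 7)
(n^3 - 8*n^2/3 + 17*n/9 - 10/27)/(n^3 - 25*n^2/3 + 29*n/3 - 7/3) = (9*n^2 - 21*n + 10)/(9*(n^2 - 8*n + 7))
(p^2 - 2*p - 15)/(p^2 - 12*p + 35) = (p + 3)/(p - 7)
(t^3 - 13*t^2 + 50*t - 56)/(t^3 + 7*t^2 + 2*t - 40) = (t^2 - 11*t + 28)/(t^2 + 9*t + 20)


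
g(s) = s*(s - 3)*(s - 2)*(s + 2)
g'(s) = s*(s - 3)*(s - 2) + s*(s - 3)*(s + 2) + s*(s - 2)*(s + 2) + (s - 3)*(s - 2)*(s + 2)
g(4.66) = 137.04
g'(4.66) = 184.06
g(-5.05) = 874.13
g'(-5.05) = -692.27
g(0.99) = 6.01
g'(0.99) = -0.86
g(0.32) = 3.34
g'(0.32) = 8.65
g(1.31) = 5.06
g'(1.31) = -4.93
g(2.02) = -0.16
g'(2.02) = -7.91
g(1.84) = 1.31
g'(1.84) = -8.27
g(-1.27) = -12.95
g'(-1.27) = -0.55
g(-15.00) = 59670.00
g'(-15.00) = -15393.00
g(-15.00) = 59670.00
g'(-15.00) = -15393.00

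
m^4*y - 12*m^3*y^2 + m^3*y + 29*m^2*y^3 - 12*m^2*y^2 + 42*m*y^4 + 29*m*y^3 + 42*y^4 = (m - 7*y)*(m - 6*y)*(m + y)*(m*y + y)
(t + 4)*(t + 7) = t^2 + 11*t + 28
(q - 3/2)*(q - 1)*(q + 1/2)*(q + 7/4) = q^4 - q^3/4 - 13*q^2/4 + 19*q/16 + 21/16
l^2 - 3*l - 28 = (l - 7)*(l + 4)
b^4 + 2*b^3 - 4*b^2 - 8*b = b*(b - 2)*(b + 2)^2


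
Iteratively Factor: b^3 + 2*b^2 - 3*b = (b - 1)*(b^2 + 3*b) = b*(b - 1)*(b + 3)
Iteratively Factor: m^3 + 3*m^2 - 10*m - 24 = (m - 3)*(m^2 + 6*m + 8) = (m - 3)*(m + 4)*(m + 2)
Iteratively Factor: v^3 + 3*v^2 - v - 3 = (v + 3)*(v^2 - 1) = (v + 1)*(v + 3)*(v - 1)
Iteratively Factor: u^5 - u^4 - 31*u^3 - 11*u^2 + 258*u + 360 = (u + 2)*(u^4 - 3*u^3 - 25*u^2 + 39*u + 180) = (u + 2)*(u + 3)*(u^3 - 6*u^2 - 7*u + 60) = (u - 4)*(u + 2)*(u + 3)*(u^2 - 2*u - 15) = (u - 4)*(u + 2)*(u + 3)^2*(u - 5)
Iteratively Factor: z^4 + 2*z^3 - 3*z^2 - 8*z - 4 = (z - 2)*(z^3 + 4*z^2 + 5*z + 2) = (z - 2)*(z + 2)*(z^2 + 2*z + 1) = (z - 2)*(z + 1)*(z + 2)*(z + 1)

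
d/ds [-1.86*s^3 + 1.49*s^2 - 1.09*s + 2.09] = -5.58*s^2 + 2.98*s - 1.09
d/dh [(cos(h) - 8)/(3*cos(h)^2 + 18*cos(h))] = (sin(h) - 48*sin(h)/cos(h)^2 - 16*tan(h))/(3*(cos(h) + 6)^2)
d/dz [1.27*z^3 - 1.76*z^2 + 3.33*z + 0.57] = 3.81*z^2 - 3.52*z + 3.33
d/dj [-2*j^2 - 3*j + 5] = -4*j - 3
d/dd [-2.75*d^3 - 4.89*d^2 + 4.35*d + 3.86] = -8.25*d^2 - 9.78*d + 4.35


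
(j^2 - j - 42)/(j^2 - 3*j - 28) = (j + 6)/(j + 4)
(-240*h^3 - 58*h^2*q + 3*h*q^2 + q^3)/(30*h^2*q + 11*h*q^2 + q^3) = (-8*h + q)/q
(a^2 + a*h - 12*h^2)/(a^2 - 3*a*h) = (a + 4*h)/a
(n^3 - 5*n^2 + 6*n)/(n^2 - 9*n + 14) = n*(n - 3)/(n - 7)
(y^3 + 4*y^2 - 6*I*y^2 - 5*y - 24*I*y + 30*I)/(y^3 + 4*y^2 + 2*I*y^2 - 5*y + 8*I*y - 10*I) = (y - 6*I)/(y + 2*I)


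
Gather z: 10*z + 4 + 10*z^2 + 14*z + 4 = 10*z^2 + 24*z + 8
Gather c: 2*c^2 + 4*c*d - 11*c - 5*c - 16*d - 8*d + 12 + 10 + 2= 2*c^2 + c*(4*d - 16) - 24*d + 24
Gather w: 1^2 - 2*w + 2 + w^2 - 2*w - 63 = w^2 - 4*w - 60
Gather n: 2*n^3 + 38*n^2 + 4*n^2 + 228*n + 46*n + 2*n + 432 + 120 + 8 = 2*n^3 + 42*n^2 + 276*n + 560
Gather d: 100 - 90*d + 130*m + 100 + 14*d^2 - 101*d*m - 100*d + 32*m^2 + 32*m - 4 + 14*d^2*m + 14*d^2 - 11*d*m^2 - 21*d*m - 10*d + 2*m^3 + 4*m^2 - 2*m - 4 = d^2*(14*m + 28) + d*(-11*m^2 - 122*m - 200) + 2*m^3 + 36*m^2 + 160*m + 192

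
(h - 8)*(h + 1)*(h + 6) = h^3 - h^2 - 50*h - 48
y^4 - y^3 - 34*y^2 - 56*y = y*(y - 7)*(y + 2)*(y + 4)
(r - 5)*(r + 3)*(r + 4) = r^3 + 2*r^2 - 23*r - 60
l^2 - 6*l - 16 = (l - 8)*(l + 2)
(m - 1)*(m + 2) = m^2 + m - 2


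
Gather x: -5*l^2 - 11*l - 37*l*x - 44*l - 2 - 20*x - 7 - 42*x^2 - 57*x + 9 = -5*l^2 - 55*l - 42*x^2 + x*(-37*l - 77)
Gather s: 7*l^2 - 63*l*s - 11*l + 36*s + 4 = 7*l^2 - 11*l + s*(36 - 63*l) + 4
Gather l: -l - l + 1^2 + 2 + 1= 4 - 2*l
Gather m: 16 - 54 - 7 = -45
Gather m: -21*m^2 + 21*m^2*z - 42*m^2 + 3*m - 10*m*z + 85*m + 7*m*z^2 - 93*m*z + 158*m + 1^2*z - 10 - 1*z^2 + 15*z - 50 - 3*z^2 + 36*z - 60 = m^2*(21*z - 63) + m*(7*z^2 - 103*z + 246) - 4*z^2 + 52*z - 120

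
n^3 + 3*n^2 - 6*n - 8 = (n - 2)*(n + 1)*(n + 4)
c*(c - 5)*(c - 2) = c^3 - 7*c^2 + 10*c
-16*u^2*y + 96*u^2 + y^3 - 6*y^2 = (-4*u + y)*(4*u + y)*(y - 6)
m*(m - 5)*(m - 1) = m^3 - 6*m^2 + 5*m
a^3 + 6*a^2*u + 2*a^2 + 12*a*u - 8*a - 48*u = (a - 2)*(a + 4)*(a + 6*u)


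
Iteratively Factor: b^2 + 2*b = (b + 2)*(b)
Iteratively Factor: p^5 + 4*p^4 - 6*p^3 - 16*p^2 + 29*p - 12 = (p - 1)*(p^4 + 5*p^3 - p^2 - 17*p + 12) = (p - 1)*(p + 4)*(p^3 + p^2 - 5*p + 3) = (p - 1)*(p + 3)*(p + 4)*(p^2 - 2*p + 1) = (p - 1)^2*(p + 3)*(p + 4)*(p - 1)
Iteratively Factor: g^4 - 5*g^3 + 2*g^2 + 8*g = (g)*(g^3 - 5*g^2 + 2*g + 8) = g*(g - 2)*(g^2 - 3*g - 4) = g*(g - 4)*(g - 2)*(g + 1)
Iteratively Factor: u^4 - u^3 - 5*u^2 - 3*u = (u - 3)*(u^3 + 2*u^2 + u) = (u - 3)*(u + 1)*(u^2 + u) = (u - 3)*(u + 1)^2*(u)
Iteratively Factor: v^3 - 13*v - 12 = (v + 3)*(v^2 - 3*v - 4) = (v - 4)*(v + 3)*(v + 1)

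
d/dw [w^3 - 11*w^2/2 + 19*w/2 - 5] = 3*w^2 - 11*w + 19/2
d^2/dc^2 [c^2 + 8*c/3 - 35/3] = 2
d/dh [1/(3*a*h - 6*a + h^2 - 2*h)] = (-3*a - 2*h + 2)/(3*a*h - 6*a + h^2 - 2*h)^2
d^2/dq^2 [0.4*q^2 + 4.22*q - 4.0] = 0.800000000000000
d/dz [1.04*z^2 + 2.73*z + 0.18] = 2.08*z + 2.73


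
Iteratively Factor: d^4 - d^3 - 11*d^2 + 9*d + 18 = (d + 1)*(d^3 - 2*d^2 - 9*d + 18) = (d - 2)*(d + 1)*(d^2 - 9) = (d - 2)*(d + 1)*(d + 3)*(d - 3)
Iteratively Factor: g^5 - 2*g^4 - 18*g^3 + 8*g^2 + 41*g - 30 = (g + 3)*(g^4 - 5*g^3 - 3*g^2 + 17*g - 10) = (g - 1)*(g + 3)*(g^3 - 4*g^2 - 7*g + 10) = (g - 5)*(g - 1)*(g + 3)*(g^2 + g - 2) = (g - 5)*(g - 1)^2*(g + 3)*(g + 2)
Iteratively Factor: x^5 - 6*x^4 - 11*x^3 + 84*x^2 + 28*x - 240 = (x + 2)*(x^4 - 8*x^3 + 5*x^2 + 74*x - 120) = (x + 2)*(x + 3)*(x^3 - 11*x^2 + 38*x - 40) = (x - 4)*(x + 2)*(x + 3)*(x^2 - 7*x + 10) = (x - 4)*(x - 2)*(x + 2)*(x + 3)*(x - 5)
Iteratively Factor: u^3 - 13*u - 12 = (u + 1)*(u^2 - u - 12) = (u - 4)*(u + 1)*(u + 3)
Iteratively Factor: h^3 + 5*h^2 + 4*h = (h + 4)*(h^2 + h) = h*(h + 4)*(h + 1)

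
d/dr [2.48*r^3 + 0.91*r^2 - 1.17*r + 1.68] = 7.44*r^2 + 1.82*r - 1.17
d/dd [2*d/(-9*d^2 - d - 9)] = 18*(d^2 - 1)/(81*d^4 + 18*d^3 + 163*d^2 + 18*d + 81)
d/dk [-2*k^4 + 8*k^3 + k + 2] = -8*k^3 + 24*k^2 + 1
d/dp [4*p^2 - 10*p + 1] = 8*p - 10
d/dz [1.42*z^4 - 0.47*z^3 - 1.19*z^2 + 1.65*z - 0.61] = 5.68*z^3 - 1.41*z^2 - 2.38*z + 1.65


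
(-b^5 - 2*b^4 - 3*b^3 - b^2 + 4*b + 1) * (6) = -6*b^5 - 12*b^4 - 18*b^3 - 6*b^2 + 24*b + 6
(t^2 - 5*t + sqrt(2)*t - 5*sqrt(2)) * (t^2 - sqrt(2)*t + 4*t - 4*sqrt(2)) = t^4 - t^3 - 22*t^2 + 2*t + 40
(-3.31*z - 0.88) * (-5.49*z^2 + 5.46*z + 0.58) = 18.1719*z^3 - 13.2414*z^2 - 6.7246*z - 0.5104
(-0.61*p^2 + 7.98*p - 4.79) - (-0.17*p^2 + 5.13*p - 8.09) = -0.44*p^2 + 2.85*p + 3.3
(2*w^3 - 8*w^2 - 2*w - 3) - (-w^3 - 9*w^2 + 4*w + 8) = 3*w^3 + w^2 - 6*w - 11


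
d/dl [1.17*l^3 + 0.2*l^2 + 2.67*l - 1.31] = 3.51*l^2 + 0.4*l + 2.67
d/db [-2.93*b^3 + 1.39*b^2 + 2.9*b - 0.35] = -8.79*b^2 + 2.78*b + 2.9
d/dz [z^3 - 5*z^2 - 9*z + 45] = 3*z^2 - 10*z - 9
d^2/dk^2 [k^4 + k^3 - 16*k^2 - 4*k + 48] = 12*k^2 + 6*k - 32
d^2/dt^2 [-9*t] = 0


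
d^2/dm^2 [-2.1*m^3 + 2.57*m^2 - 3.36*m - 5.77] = 5.14 - 12.6*m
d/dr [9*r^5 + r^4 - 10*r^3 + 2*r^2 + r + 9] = 45*r^4 + 4*r^3 - 30*r^2 + 4*r + 1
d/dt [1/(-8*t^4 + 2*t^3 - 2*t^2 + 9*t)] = (32*t^3 - 6*t^2 + 4*t - 9)/(t^2*(8*t^3 - 2*t^2 + 2*t - 9)^2)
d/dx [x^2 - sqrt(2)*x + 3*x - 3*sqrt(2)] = 2*x - sqrt(2) + 3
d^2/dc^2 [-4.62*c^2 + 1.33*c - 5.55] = -9.24000000000000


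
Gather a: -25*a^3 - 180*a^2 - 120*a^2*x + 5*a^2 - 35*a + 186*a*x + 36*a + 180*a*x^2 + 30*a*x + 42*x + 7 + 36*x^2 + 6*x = -25*a^3 + a^2*(-120*x - 175) + a*(180*x^2 + 216*x + 1) + 36*x^2 + 48*x + 7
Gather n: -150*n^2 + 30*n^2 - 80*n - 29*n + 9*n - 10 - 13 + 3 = -120*n^2 - 100*n - 20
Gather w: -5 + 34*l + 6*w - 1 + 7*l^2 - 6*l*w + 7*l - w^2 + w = 7*l^2 + 41*l - w^2 + w*(7 - 6*l) - 6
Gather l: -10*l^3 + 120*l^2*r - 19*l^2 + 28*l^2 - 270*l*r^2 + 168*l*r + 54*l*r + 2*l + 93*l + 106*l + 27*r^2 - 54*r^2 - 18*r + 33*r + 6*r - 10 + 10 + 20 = -10*l^3 + l^2*(120*r + 9) + l*(-270*r^2 + 222*r + 201) - 27*r^2 + 21*r + 20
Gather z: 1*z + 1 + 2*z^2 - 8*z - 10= 2*z^2 - 7*z - 9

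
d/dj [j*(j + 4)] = 2*j + 4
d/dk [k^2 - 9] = 2*k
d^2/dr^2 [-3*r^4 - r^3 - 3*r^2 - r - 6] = -36*r^2 - 6*r - 6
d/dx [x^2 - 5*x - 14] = 2*x - 5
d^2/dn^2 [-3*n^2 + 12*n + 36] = -6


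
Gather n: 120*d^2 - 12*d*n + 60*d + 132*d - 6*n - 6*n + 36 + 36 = 120*d^2 + 192*d + n*(-12*d - 12) + 72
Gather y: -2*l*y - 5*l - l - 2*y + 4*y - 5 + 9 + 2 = -6*l + y*(2 - 2*l) + 6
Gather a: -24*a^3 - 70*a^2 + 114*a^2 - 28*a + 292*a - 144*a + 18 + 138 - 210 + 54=-24*a^3 + 44*a^2 + 120*a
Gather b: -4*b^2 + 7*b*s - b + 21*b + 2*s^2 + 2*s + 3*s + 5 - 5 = -4*b^2 + b*(7*s + 20) + 2*s^2 + 5*s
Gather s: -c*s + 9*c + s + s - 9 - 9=9*c + s*(2 - c) - 18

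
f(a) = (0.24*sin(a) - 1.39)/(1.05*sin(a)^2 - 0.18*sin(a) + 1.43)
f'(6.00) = -0.29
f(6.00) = -0.93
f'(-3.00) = 0.15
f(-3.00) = -0.96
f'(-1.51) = -0.03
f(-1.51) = -0.61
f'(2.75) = -0.47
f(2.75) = -0.86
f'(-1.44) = -0.06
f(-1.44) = -0.62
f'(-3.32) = -0.29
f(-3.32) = -0.94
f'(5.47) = -0.33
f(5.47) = -0.74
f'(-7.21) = -0.29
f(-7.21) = -0.70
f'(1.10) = 0.26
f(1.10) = -0.56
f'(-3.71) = -0.50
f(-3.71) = -0.77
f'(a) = (-2.1*sin(a)*cos(a) + 0.18*cos(a))*(0.24*sin(a) - 1.39)/(1.05*sin(a)^2 - 0.18*sin(a) + 1.43)^2 + 0.24*cos(a)/(1.05*sin(a)^2 - 0.18*sin(a) + 1.43) = (-0.252*sin(a)^2 + 2.919*sin(a) + 0.093)*cos(a)/(1.1025*sin(a)^4 - 0.378*sin(a)^3 + 3.0354*sin(a)^2 - 0.5148*sin(a) + 2.0449)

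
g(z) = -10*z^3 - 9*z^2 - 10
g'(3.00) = -324.00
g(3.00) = -361.00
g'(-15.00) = -6480.00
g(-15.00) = 31715.00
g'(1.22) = -66.61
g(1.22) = -41.55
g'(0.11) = -2.34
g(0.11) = -10.12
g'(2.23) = -189.33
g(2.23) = -165.65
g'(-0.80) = -4.80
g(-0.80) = -10.64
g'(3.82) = -506.53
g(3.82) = -698.76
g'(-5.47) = -799.17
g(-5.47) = 1357.39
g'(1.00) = -48.00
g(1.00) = -29.00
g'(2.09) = -168.66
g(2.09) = -140.61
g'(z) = -30*z^2 - 18*z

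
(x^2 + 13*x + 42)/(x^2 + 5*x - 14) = (x + 6)/(x - 2)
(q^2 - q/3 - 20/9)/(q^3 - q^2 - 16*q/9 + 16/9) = (3*q - 5)/(3*q^2 - 7*q + 4)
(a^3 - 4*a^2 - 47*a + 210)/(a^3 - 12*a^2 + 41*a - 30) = (a + 7)/(a - 1)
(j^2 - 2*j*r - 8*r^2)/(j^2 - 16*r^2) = (j + 2*r)/(j + 4*r)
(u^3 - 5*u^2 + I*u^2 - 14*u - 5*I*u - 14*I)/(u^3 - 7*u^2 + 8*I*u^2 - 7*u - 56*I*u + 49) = (u + 2)/(u + 7*I)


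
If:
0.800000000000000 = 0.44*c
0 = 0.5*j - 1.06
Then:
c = 1.82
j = 2.12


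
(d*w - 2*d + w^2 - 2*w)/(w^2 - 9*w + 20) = (d*w - 2*d + w^2 - 2*w)/(w^2 - 9*w + 20)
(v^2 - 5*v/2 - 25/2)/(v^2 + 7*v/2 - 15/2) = (2*v^2 - 5*v - 25)/(2*v^2 + 7*v - 15)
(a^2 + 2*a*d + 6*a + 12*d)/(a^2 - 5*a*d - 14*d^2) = (a + 6)/(a - 7*d)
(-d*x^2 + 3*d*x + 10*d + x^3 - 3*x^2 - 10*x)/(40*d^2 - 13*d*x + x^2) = (-d*x^2 + 3*d*x + 10*d + x^3 - 3*x^2 - 10*x)/(40*d^2 - 13*d*x + x^2)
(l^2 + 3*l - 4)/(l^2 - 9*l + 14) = (l^2 + 3*l - 4)/(l^2 - 9*l + 14)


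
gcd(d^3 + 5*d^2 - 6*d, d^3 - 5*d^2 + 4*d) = d^2 - d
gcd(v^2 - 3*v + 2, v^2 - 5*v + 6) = v - 2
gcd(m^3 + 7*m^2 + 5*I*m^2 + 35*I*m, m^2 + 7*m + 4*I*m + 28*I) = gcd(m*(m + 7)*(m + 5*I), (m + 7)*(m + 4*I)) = m + 7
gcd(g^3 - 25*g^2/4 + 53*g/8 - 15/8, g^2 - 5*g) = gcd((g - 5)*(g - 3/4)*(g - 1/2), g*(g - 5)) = g - 5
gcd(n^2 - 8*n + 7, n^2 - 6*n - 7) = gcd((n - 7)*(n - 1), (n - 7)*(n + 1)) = n - 7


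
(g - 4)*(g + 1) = g^2 - 3*g - 4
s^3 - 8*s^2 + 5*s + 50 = (s - 5)^2*(s + 2)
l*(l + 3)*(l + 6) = l^3 + 9*l^2 + 18*l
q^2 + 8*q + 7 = (q + 1)*(q + 7)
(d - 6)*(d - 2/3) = d^2 - 20*d/3 + 4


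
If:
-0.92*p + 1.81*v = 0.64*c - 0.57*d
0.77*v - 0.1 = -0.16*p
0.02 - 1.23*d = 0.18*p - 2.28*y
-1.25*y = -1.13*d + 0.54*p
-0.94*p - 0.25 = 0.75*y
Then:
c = 0.46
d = -0.23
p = -0.15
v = 0.16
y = -0.15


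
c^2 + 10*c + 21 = (c + 3)*(c + 7)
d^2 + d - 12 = (d - 3)*(d + 4)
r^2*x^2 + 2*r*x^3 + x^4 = x^2*(r + x)^2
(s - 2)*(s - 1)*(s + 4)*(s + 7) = s^4 + 8*s^3 - 3*s^2 - 62*s + 56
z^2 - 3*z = z*(z - 3)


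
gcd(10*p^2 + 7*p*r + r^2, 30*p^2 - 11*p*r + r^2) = 1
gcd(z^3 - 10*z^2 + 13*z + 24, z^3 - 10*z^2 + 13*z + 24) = z^3 - 10*z^2 + 13*z + 24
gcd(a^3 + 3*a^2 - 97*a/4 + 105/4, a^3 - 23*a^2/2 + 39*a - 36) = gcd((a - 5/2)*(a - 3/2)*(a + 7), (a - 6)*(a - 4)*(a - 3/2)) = a - 3/2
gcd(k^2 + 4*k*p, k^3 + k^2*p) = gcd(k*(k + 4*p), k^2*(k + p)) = k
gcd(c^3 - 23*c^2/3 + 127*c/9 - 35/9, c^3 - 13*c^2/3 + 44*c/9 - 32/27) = c - 1/3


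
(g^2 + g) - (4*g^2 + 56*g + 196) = -3*g^2 - 55*g - 196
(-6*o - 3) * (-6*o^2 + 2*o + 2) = 36*o^3 + 6*o^2 - 18*o - 6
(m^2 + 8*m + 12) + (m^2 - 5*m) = 2*m^2 + 3*m + 12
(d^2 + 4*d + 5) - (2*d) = d^2 + 2*d + 5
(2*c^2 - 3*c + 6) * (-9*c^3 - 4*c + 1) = -18*c^5 + 27*c^4 - 62*c^3 + 14*c^2 - 27*c + 6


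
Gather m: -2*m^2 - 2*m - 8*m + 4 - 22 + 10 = -2*m^2 - 10*m - 8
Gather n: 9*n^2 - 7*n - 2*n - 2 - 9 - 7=9*n^2 - 9*n - 18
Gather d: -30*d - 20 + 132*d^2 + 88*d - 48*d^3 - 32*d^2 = -48*d^3 + 100*d^2 + 58*d - 20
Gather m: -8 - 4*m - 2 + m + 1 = -3*m - 9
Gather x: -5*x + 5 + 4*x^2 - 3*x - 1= 4*x^2 - 8*x + 4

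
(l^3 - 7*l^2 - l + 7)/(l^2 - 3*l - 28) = (l^2 - 1)/(l + 4)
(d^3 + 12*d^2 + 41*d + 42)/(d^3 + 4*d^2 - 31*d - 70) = (d + 3)/(d - 5)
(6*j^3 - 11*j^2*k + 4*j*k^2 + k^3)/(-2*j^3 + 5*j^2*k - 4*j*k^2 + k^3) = (-6*j - k)/(2*j - k)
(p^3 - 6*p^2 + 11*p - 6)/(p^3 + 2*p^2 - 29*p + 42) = (p - 1)/(p + 7)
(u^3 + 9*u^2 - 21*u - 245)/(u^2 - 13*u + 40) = (u^2 + 14*u + 49)/(u - 8)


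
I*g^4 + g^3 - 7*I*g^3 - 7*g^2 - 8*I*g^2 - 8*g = g*(g - 8)*(g - I)*(I*g + I)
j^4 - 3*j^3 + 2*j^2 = j^2*(j - 2)*(j - 1)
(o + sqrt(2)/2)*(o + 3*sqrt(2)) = o^2 + 7*sqrt(2)*o/2 + 3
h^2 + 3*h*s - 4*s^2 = (h - s)*(h + 4*s)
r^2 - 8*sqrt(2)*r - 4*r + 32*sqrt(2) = (r - 4)*(r - 8*sqrt(2))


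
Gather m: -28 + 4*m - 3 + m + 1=5*m - 30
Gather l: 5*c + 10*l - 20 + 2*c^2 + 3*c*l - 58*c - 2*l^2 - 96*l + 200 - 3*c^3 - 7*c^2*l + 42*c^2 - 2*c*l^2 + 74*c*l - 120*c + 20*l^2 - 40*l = -3*c^3 + 44*c^2 - 173*c + l^2*(18 - 2*c) + l*(-7*c^2 + 77*c - 126) + 180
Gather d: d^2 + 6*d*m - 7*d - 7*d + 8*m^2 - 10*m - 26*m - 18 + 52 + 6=d^2 + d*(6*m - 14) + 8*m^2 - 36*m + 40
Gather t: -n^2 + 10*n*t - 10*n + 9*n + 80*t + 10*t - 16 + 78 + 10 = -n^2 - n + t*(10*n + 90) + 72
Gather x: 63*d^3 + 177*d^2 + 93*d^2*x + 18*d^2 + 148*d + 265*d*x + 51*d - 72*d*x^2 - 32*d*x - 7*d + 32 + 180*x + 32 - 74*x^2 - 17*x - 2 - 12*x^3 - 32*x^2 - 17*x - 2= 63*d^3 + 195*d^2 + 192*d - 12*x^3 + x^2*(-72*d - 106) + x*(93*d^2 + 233*d + 146) + 60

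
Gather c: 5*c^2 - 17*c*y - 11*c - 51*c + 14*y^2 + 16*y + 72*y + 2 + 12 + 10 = 5*c^2 + c*(-17*y - 62) + 14*y^2 + 88*y + 24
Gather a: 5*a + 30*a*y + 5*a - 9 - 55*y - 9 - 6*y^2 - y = a*(30*y + 10) - 6*y^2 - 56*y - 18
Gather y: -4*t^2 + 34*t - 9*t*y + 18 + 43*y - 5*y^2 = -4*t^2 + 34*t - 5*y^2 + y*(43 - 9*t) + 18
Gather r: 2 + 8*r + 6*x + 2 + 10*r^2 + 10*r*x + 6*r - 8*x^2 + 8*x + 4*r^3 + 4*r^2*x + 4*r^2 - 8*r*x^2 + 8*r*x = 4*r^3 + r^2*(4*x + 14) + r*(-8*x^2 + 18*x + 14) - 8*x^2 + 14*x + 4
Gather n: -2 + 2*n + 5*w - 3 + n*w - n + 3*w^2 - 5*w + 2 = n*(w + 1) + 3*w^2 - 3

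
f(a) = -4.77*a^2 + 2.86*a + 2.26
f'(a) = 2.86 - 9.54*a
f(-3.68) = -72.86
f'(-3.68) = 37.97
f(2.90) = -29.56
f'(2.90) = -24.81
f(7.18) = -223.11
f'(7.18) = -65.64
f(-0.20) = 1.50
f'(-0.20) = 4.77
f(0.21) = 2.65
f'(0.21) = 0.86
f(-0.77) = -2.77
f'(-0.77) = 10.21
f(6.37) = -173.07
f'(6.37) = -57.91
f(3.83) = -56.76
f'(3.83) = -33.68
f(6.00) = -152.30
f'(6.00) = -54.38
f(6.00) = -152.30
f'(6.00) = -54.38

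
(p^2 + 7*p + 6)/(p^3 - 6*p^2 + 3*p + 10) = (p + 6)/(p^2 - 7*p + 10)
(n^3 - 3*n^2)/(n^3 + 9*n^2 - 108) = n^2/(n^2 + 12*n + 36)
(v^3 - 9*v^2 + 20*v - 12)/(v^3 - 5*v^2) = (v^3 - 9*v^2 + 20*v - 12)/(v^2*(v - 5))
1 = 1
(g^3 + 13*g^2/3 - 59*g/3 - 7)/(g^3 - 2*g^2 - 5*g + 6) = (g^2 + 22*g/3 + 7/3)/(g^2 + g - 2)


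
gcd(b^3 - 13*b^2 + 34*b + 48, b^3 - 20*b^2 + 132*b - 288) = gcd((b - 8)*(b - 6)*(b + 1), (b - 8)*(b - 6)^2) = b^2 - 14*b + 48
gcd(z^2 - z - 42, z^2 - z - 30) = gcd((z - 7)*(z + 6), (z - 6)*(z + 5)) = 1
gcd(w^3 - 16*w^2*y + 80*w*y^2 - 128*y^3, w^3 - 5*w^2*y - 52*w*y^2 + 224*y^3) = w^2 - 12*w*y + 32*y^2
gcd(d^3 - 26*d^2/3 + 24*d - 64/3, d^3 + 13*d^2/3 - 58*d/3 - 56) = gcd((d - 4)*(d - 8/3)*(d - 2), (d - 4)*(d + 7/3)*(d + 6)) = d - 4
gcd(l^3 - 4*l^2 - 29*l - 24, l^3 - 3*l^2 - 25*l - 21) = l^2 + 4*l + 3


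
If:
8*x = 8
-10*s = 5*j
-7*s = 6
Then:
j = 12/7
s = -6/7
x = 1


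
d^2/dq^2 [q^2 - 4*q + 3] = 2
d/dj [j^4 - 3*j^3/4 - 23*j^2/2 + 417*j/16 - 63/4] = 4*j^3 - 9*j^2/4 - 23*j + 417/16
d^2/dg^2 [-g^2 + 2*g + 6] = -2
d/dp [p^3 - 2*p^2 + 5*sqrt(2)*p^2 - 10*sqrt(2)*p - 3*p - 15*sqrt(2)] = 3*p^2 - 4*p + 10*sqrt(2)*p - 10*sqrt(2) - 3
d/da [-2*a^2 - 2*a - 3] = -4*a - 2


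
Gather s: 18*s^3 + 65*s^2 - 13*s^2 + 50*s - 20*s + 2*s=18*s^3 + 52*s^2 + 32*s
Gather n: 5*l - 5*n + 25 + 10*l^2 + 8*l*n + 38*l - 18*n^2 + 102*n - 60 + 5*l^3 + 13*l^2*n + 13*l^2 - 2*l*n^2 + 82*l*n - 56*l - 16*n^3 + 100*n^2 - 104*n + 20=5*l^3 + 23*l^2 - 13*l - 16*n^3 + n^2*(82 - 2*l) + n*(13*l^2 + 90*l - 7) - 15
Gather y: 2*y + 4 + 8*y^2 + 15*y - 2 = 8*y^2 + 17*y + 2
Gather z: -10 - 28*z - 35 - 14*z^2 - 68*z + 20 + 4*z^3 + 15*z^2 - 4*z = 4*z^3 + z^2 - 100*z - 25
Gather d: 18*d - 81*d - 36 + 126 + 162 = 252 - 63*d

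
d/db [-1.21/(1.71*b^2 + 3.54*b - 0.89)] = (4.1382*b + 4.2834)/(1.71*b^2 + 3.54*b - 0.89)^2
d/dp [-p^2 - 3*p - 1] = -2*p - 3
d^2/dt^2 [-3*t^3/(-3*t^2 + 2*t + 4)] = 48*t*(2*t^2 + 3*t + 6)/(27*t^6 - 54*t^5 - 72*t^4 + 136*t^3 + 96*t^2 - 96*t - 64)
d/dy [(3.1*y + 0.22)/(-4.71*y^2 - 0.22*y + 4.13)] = (14.601*y^2 + 2.0724*y + 12.8514)/(22.1841*y^4 + 2.0724*y^3 - 38.8562*y^2 - 1.8172*y + 17.0569)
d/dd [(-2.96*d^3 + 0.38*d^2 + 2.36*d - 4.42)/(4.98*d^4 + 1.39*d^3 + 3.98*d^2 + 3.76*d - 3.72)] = (14.7408*d^6 - 3.7848*d^5 - 47.5674*d^4 + 59.2264*d^3 + 43.501*d^2 + 32.356*d + 7.84)/(24.8004*d^8 + 13.8444*d^7 + 41.5729*d^6 + 48.514*d^5 - 10.758*d^4 + 19.588*d^3 - 15.4736*d^2 - 27.9744*d + 13.8384)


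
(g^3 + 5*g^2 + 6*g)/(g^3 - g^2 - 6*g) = (g + 3)/(g - 3)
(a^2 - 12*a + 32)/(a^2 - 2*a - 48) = (a - 4)/(a + 6)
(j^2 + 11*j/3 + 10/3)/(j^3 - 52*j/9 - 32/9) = 3*(3*j + 5)/(9*j^2 - 18*j - 16)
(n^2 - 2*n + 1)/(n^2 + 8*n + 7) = (n^2 - 2*n + 1)/(n^2 + 8*n + 7)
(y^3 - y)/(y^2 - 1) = y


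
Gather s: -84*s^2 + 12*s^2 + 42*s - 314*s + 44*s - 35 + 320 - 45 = -72*s^2 - 228*s + 240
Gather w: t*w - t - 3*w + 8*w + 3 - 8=-t + w*(t + 5) - 5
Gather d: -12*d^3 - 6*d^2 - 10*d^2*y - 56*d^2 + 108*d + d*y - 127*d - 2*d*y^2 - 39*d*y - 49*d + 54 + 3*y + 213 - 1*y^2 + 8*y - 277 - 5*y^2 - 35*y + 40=-12*d^3 + d^2*(-10*y - 62) + d*(-2*y^2 - 38*y - 68) - 6*y^2 - 24*y + 30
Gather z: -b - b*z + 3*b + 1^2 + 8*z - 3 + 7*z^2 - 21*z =2*b + 7*z^2 + z*(-b - 13) - 2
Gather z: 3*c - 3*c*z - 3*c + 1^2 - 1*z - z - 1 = z*(-3*c - 2)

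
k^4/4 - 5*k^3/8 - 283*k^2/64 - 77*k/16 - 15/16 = (k/4 + 1/2)*(k - 6)*(k + 1/4)*(k + 5/4)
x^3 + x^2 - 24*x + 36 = (x - 3)*(x - 2)*(x + 6)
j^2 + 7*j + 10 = (j + 2)*(j + 5)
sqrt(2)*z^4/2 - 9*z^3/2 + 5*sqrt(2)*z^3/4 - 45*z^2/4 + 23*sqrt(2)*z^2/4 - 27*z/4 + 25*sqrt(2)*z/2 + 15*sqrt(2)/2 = (z + 3/2)*(z - 5*sqrt(2)/2)*(z - 2*sqrt(2))*(sqrt(2)*z/2 + sqrt(2)/2)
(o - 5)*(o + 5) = o^2 - 25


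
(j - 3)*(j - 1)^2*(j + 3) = j^4 - 2*j^3 - 8*j^2 + 18*j - 9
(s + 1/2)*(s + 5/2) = s^2 + 3*s + 5/4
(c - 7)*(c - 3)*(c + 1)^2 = c^4 - 8*c^3 + 2*c^2 + 32*c + 21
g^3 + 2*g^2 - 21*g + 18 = (g - 3)*(g - 1)*(g + 6)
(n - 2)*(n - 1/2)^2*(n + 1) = n^4 - 2*n^3 - 3*n^2/4 + 7*n/4 - 1/2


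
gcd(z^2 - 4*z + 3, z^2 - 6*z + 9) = z - 3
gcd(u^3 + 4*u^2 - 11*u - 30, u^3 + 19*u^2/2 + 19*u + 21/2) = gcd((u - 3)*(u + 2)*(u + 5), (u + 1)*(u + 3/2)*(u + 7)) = 1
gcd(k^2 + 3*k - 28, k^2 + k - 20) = k - 4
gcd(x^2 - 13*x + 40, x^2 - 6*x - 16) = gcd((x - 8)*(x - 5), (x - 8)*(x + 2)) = x - 8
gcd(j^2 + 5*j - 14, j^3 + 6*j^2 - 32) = j - 2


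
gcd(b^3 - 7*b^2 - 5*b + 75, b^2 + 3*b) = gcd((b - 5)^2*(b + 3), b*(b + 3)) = b + 3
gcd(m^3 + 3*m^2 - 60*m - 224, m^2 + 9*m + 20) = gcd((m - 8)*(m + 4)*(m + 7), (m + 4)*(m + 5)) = m + 4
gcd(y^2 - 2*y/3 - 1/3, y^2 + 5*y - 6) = y - 1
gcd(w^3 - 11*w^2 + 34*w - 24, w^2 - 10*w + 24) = w^2 - 10*w + 24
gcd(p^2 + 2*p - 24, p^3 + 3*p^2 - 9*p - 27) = 1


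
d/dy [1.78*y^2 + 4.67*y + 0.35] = 3.56*y + 4.67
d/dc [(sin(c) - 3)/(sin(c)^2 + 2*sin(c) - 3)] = (6*sin(c) + cos(c)^2 + 2)*cos(c)/(sin(c)^2 + 2*sin(c) - 3)^2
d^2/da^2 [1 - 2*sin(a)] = 2*sin(a)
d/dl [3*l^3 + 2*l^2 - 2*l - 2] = 9*l^2 + 4*l - 2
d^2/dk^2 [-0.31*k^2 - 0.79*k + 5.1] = -0.620000000000000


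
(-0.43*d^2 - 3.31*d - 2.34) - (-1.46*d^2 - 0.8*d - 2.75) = 1.03*d^2 - 2.51*d + 0.41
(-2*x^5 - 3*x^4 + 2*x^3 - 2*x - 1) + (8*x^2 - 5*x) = -2*x^5 - 3*x^4 + 2*x^3 + 8*x^2 - 7*x - 1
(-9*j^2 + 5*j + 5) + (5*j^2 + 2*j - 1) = -4*j^2 + 7*j + 4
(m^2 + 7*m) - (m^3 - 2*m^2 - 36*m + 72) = -m^3 + 3*m^2 + 43*m - 72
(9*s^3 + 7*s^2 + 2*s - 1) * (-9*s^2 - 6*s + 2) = -81*s^5 - 117*s^4 - 42*s^3 + 11*s^2 + 10*s - 2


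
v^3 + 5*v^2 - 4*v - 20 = (v - 2)*(v + 2)*(v + 5)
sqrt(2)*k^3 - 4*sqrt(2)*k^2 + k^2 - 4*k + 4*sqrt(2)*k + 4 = (k - 2)^2*(sqrt(2)*k + 1)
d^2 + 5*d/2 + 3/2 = (d + 1)*(d + 3/2)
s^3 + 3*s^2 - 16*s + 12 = (s - 2)*(s - 1)*(s + 6)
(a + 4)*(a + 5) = a^2 + 9*a + 20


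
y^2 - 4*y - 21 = (y - 7)*(y + 3)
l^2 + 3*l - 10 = (l - 2)*(l + 5)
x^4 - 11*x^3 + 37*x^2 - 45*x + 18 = (x - 6)*(x - 3)*(x - 1)^2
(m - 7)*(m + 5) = m^2 - 2*m - 35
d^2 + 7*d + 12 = (d + 3)*(d + 4)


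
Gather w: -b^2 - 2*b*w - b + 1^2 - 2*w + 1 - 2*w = -b^2 - b + w*(-2*b - 4) + 2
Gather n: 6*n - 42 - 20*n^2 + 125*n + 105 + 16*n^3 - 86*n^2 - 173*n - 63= 16*n^3 - 106*n^2 - 42*n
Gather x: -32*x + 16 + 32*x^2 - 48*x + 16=32*x^2 - 80*x + 32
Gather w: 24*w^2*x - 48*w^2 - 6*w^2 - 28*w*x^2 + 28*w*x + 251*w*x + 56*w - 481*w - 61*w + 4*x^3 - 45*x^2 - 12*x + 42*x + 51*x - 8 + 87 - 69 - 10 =w^2*(24*x - 54) + w*(-28*x^2 + 279*x - 486) + 4*x^3 - 45*x^2 + 81*x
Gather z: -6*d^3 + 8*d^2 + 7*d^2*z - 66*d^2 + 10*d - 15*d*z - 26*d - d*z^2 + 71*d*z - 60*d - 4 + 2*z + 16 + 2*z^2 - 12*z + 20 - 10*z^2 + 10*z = -6*d^3 - 58*d^2 - 76*d + z^2*(-d - 8) + z*(7*d^2 + 56*d) + 32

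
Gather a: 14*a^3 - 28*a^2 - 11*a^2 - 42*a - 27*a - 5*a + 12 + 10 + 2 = 14*a^3 - 39*a^2 - 74*a + 24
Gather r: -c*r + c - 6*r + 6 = c + r*(-c - 6) + 6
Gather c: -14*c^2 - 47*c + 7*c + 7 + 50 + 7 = -14*c^2 - 40*c + 64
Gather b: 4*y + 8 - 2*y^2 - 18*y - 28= -2*y^2 - 14*y - 20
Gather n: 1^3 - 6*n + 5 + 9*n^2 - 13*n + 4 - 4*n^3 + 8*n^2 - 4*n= -4*n^3 + 17*n^2 - 23*n + 10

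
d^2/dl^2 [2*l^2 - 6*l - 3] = 4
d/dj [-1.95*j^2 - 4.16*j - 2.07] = -3.9*j - 4.16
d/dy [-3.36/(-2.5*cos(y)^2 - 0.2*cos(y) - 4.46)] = (16.8*cos(y) + 0.672)*sin(y)/(2.5*cos(y)^2 + 0.2*cos(y) + 4.46)^2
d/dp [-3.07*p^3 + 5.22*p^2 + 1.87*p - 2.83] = -9.21*p^2 + 10.44*p + 1.87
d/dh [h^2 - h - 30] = 2*h - 1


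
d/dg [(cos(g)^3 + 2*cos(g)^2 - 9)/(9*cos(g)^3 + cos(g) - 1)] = (18*(1 - cos(g)^2)^2 - 206*cos(g)^2 + 5*cos(g)/2 - cos(3*g)/2 - 27)*sin(g)/(-9*cos(g)^3 - cos(g) + 1)^2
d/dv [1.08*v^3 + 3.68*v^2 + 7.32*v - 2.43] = 3.24*v^2 + 7.36*v + 7.32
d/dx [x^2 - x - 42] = 2*x - 1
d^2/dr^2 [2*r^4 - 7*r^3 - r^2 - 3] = 24*r^2 - 42*r - 2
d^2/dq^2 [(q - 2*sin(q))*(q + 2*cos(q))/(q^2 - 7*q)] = 2*(q^2*(q - 7)^2*(-sqrt(2)*q*cos(q + pi/4) + 4*sin(2*q) - 2*sqrt(2)*sin(q + pi/4) + 1) + q*(q - 7)*(-(q - 2*sin(q))*(q + 2*cos(q)) + (q - 2*sin(q))*(2*q - 7)*(2*sin(q) - 1) + (q + 2*cos(q))*(2*q - 7)*(2*cos(q) - 1)) + (q - 2*sin(q))*(q + 2*cos(q))*(2*q - 7)^2)/(q^3*(q - 7)^3)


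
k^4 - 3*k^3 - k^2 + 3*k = k*(k - 3)*(k - 1)*(k + 1)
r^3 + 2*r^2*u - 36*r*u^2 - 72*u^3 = (r - 6*u)*(r + 2*u)*(r + 6*u)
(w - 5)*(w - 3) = w^2 - 8*w + 15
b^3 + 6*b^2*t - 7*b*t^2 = b*(b - t)*(b + 7*t)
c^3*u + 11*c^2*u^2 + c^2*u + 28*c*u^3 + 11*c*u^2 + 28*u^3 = (c + 4*u)*(c + 7*u)*(c*u + u)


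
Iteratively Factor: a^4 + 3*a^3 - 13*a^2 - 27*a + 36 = (a + 3)*(a^3 - 13*a + 12) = (a - 3)*(a + 3)*(a^2 + 3*a - 4) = (a - 3)*(a + 3)*(a + 4)*(a - 1)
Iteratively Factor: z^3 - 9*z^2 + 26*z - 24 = (z - 4)*(z^2 - 5*z + 6) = (z - 4)*(z - 2)*(z - 3)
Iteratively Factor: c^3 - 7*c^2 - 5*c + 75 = (c + 3)*(c^2 - 10*c + 25) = (c - 5)*(c + 3)*(c - 5)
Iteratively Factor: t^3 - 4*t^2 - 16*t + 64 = (t - 4)*(t^2 - 16) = (t - 4)^2*(t + 4)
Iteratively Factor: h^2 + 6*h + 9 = (h + 3)*(h + 3)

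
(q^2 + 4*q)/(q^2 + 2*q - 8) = q/(q - 2)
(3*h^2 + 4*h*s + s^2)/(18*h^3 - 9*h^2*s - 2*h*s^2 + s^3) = (h + s)/(6*h^2 - 5*h*s + s^2)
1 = 1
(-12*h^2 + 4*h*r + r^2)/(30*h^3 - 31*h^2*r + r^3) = (-2*h + r)/(5*h^2 - 6*h*r + r^2)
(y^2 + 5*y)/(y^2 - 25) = y/(y - 5)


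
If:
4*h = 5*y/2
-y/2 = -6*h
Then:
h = 0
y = 0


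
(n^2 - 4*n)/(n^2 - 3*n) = (n - 4)/(n - 3)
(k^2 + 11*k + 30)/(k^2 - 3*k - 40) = (k + 6)/(k - 8)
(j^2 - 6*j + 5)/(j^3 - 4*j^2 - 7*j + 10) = 1/(j + 2)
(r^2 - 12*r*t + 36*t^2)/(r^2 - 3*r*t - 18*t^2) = (r - 6*t)/(r + 3*t)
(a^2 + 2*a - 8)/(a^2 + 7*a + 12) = (a - 2)/(a + 3)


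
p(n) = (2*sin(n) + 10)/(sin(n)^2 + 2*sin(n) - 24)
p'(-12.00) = -0.13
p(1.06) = -0.55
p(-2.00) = -0.33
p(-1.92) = -0.32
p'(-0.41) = -0.09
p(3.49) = -0.38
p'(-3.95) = 0.12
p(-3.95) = -0.52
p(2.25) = -0.53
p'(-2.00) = 0.03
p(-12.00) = -0.49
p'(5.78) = -0.08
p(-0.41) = -0.37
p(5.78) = -0.37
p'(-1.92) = 0.03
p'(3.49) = 0.10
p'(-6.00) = -0.13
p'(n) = (-2*sin(n)*cos(n) - 2*cos(n))*(2*sin(n) + 10)/(sin(n)^2 + 2*sin(n) - 24)^2 + 2*cos(n)/(sin(n)^2 + 2*sin(n) - 24)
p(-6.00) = -0.45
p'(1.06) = -0.09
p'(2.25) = 0.11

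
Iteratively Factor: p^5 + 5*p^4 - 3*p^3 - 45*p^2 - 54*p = (p + 2)*(p^4 + 3*p^3 - 9*p^2 - 27*p) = p*(p + 2)*(p^3 + 3*p^2 - 9*p - 27) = p*(p + 2)*(p + 3)*(p^2 - 9) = p*(p + 2)*(p + 3)^2*(p - 3)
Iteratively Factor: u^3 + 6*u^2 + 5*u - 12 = (u + 4)*(u^2 + 2*u - 3) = (u + 3)*(u + 4)*(u - 1)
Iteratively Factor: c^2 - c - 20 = (c + 4)*(c - 5)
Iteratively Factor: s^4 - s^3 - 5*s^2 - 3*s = (s)*(s^3 - s^2 - 5*s - 3) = s*(s + 1)*(s^2 - 2*s - 3) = s*(s - 3)*(s + 1)*(s + 1)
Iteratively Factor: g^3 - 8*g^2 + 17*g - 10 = (g - 1)*(g^2 - 7*g + 10) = (g - 5)*(g - 1)*(g - 2)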